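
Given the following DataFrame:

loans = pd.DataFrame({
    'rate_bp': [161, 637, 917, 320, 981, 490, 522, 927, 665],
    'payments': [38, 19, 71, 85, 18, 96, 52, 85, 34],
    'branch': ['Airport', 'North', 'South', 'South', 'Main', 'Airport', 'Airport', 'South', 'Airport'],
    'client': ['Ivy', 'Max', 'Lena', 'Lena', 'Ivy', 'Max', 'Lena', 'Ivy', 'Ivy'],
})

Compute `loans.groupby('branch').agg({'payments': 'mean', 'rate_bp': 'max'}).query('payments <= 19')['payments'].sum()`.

37.0

group by branch: mean(payments), max(rate_bp):
          payments  rate_bp
branch                     
Airport  55.000000      665
Main     18.000000      981
North    19.000000      637
South    80.333333      927
filter rows where payments <= 19:
        payments  rate_bp
branch                   
Main        18.0      981
North       19.0      637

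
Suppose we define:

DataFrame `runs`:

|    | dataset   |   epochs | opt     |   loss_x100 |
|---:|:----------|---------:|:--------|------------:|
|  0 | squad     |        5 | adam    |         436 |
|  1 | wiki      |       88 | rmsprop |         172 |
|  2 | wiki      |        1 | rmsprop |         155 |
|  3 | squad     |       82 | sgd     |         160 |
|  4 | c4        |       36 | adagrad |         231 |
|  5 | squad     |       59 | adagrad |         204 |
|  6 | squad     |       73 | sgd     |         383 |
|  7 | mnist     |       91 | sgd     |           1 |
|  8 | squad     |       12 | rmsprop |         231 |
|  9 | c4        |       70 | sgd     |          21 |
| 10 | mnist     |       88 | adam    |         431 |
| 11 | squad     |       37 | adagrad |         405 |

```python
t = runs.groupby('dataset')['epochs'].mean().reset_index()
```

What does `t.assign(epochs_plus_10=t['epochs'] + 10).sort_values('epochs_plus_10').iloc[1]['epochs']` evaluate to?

44.6666666667

group by dataset, mean of epochs:
dataset
c4       53.000000
mnist    89.500000
squad    44.666667
wiki     44.500000
Name: epochs, dtype: float64
reset_index():
  dataset     epochs
0      c4  53.000000
1   mnist  89.500000
2   squad  44.666667
3    wiki  44.500000
add column epochs_plus_10 = t['epochs'] + 10:
  dataset     epochs  epochs_plus_10
0      c4  53.000000       63.000000
1   mnist  89.500000       99.500000
2   squad  44.666667       54.666667
3    wiki  44.500000       54.500000
sort by epochs_plus_10:
  dataset     epochs  epochs_plus_10
3    wiki  44.500000       54.500000
2   squad  44.666667       54.666667
0      c4  53.000000       63.000000
1   mnist  89.500000       99.500000
value at position 1, column 'epochs' → 44.6666666667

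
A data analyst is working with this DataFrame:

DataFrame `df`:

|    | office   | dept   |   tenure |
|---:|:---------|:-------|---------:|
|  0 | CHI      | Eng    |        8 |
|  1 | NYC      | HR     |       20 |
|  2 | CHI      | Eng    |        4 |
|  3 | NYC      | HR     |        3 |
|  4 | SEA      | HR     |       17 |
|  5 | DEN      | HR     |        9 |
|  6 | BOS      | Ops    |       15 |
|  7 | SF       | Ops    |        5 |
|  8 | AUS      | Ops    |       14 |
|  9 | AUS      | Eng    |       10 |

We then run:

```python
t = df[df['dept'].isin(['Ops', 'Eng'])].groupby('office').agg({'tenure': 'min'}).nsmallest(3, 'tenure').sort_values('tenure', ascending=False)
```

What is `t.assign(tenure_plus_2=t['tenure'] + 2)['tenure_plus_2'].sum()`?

filter rows where dept in ['Ops', 'Eng']:
  office dept  tenure
0    CHI  Eng       8
2    CHI  Eng       4
6    BOS  Ops      15
7     SF  Ops       5
8    AUS  Ops      14
9    AUS  Eng      10
group by office, min of tenure:
        tenure
office        
AUS         10
BOS         15
CHI          4
SF           5
take 3 rows with smallest tenure:
        tenure
office        
CHI          4
SF           5
AUS         10
sort by tenure descending:
        tenure
office        
AUS         10
SF           5
CHI          4
add column tenure_plus_2 = t['tenure'] + 2:
        tenure  tenure_plus_2
office                       
AUS         10             12
SF           5              7
CHI          4              6
So sum() = 25.

25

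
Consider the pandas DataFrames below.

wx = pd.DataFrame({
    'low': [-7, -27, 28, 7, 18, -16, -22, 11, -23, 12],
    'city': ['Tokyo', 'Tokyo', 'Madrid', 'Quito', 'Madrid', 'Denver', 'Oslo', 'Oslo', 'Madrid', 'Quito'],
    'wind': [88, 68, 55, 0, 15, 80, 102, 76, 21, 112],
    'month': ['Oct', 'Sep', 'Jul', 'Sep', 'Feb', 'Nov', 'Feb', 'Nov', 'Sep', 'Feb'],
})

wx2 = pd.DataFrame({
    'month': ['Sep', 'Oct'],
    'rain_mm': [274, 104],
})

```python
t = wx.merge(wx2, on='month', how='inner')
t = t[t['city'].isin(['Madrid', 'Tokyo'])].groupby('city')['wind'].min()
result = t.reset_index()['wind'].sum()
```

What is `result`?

89

merge on 'month' (how='inner') → 4 rows:
   low    city  wind month  rain_mm
0   -7   Tokyo    88   Oct      104
1  -27   Tokyo    68   Sep      274
2    7   Quito     0   Sep      274
3  -23  Madrid    21   Sep      274
filter rows where city in ['Madrid', 'Tokyo']:
   low    city  wind month  rain_mm
0   -7   Tokyo    88   Oct      104
1  -27   Tokyo    68   Sep      274
3  -23  Madrid    21   Sep      274
group by city, min of wind:
city
Madrid    21
Tokyo     68
Name: wind, dtype: int64
reset_index():
     city  wind
0  Madrid    21
1   Tokyo    68
Hence 89.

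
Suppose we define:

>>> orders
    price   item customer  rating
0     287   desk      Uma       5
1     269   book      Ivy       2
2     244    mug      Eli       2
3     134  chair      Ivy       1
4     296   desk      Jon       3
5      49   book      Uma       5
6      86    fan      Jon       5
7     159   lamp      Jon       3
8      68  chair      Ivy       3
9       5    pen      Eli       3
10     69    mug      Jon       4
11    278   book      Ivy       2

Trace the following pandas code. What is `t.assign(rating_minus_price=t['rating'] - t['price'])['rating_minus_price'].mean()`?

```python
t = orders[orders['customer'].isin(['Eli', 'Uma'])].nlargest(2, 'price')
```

-262.0

filter rows where customer in ['Eli', 'Uma']:
   price  item customer  rating
0    287  desk      Uma       5
2    244   mug      Eli       2
5     49  book      Uma       5
9      5   pen      Eli       3
take 2 rows with largest price:
   price  item customer  rating
0    287  desk      Uma       5
2    244   mug      Eli       2
add column rating_minus_price = t['rating'] - t['price']:
   price  item customer  rating  rating_minus_price
0    287  desk      Uma       5                -282
2    244   mug      Eli       2                -242
Reading off the mean of column 'rating_minus_price', we get -262.0.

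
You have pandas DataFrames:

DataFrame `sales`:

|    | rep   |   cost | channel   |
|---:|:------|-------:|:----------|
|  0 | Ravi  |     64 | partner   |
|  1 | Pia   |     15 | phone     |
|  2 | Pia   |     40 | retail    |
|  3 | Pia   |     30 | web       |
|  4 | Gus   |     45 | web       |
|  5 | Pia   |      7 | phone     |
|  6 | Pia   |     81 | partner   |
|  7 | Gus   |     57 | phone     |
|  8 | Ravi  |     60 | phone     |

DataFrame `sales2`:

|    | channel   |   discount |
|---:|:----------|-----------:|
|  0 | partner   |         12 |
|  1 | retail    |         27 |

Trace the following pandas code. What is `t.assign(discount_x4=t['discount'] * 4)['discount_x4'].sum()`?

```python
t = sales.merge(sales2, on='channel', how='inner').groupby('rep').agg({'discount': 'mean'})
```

126.0

merge on 'channel' (how='inner') → 3 rows:
    rep  cost  channel  discount
0  Ravi    64  partner        12
1   Pia    40   retail        27
2   Pia    81  partner        12
group by rep, mean of discount:
      discount
rep           
Pia       19.5
Ravi      12.0
add column discount_x4 = t['discount'] * 4:
      discount  discount_x4
rep                        
Pia       19.5         78.0
Ravi      12.0         48.0
Hence 126.0.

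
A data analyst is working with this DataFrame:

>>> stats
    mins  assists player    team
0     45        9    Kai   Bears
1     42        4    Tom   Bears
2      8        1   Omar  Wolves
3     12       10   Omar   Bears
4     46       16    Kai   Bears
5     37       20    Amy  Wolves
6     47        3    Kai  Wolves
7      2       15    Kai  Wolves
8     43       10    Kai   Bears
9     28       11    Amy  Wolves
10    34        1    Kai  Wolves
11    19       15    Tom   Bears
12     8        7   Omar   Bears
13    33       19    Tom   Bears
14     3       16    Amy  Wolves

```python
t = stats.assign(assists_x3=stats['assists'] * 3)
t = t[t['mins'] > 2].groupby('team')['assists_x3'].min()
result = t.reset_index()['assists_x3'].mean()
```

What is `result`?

7.5

add column assists_x3 = stats['assists'] * 3:
    mins  assists player    team  assists_x3
0     45        9    Kai   Bears          27
1     42        4    Tom   Bears          12
2      8        1   Omar  Wolves           3
3     12       10   Omar   Bears          30
4     46       16    Kai   Bears          48
5     37       20    Amy  Wolves          60
6     47        3    Kai  Wolves           9
7      2       15    Kai  Wolves          45
8     43       10    Kai   Bears          30
9     28       11    Amy  Wolves          33
10    34        1    Kai  Wolves           3
11    19       15    Tom   Bears          45
12     8        7   Omar   Bears          21
13    33       19    Tom   Bears          57
14     3       16    Amy  Wolves          48
filter rows where mins > 2:
    mins  assists player    team  assists_x3
0     45        9    Kai   Bears          27
1     42        4    Tom   Bears          12
2      8        1   Omar  Wolves           3
3     12       10   Omar   Bears          30
4     46       16    Kai   Bears          48
5     37       20    Amy  Wolves          60
6     47        3    Kai  Wolves           9
8     43       10    Kai   Bears          30
9     28       11    Amy  Wolves          33
10    34        1    Kai  Wolves           3
11    19       15    Tom   Bears          45
12     8        7   Omar   Bears          21
13    33       19    Tom   Bears          57
14     3       16    Amy  Wolves          48
group by team, min of assists_x3:
team
Bears     12
Wolves     3
Name: assists_x3, dtype: int64
reset_index():
     team  assists_x3
0   Bears          12
1  Wolves           3
Finally, mean of column 'assists_x3' = 7.5.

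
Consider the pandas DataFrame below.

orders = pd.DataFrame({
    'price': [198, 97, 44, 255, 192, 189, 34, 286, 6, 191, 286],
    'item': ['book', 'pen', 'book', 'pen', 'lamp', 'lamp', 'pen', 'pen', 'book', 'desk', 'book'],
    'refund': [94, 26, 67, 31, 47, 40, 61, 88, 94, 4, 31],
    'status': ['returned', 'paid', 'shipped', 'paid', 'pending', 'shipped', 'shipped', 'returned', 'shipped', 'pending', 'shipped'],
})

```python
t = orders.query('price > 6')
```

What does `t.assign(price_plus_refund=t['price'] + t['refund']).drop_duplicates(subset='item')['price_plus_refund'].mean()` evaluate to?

filter rows where price > 6:
    price  item  refund    status
0     198  book      94  returned
1      97   pen      26      paid
2      44  book      67   shipped
3     255   pen      31      paid
4     192  lamp      47   pending
5     189  lamp      40   shipped
6      34   pen      61   shipped
7     286   pen      88  returned
9     191  desk       4   pending
10    286  book      31   shipped
add column price_plus_refund = t['price'] + t['refund']:
    price  item  refund    status  price_plus_refund
0     198  book      94  returned                292
1      97   pen      26      paid                123
2      44  book      67   shipped                111
3     255   pen      31      paid                286
4     192  lamp      47   pending                239
5     189  lamp      40   shipped                229
6      34   pen      61   shipped                 95
7     286   pen      88  returned                374
9     191  desk       4   pending                195
10    286  book      31   shipped                317
drop duplicate item (keep=first):
   price  item  refund    status  price_plus_refund
0    198  book      94  returned                292
1     97   pen      26      paid                123
4    192  lamp      47   pending                239
9    191  desk       4   pending                195

212.25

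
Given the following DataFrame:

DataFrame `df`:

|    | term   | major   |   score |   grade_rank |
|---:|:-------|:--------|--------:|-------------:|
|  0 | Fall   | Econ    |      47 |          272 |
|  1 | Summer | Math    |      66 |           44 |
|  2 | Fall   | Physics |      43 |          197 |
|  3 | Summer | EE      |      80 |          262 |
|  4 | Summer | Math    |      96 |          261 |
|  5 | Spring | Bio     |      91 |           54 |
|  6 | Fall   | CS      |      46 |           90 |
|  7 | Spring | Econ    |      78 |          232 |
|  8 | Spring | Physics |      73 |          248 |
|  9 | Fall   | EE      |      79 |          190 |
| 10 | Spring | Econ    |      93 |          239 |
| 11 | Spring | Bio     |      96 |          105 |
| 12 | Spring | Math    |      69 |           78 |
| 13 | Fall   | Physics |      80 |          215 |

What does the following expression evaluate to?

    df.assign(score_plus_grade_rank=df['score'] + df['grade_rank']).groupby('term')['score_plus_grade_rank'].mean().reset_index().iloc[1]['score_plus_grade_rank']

242.666666667

add column score_plus_grade_rank = df['score'] + df['grade_rank']:
      term    major  score  grade_rank  score_plus_grade_rank
0     Fall     Econ     47         272                    319
1   Summer     Math     66          44                    110
2     Fall  Physics     43         197                    240
3   Summer       EE     80         262                    342
4   Summer     Math     96         261                    357
5   Spring      Bio     91          54                    145
6     Fall       CS     46          90                    136
7   Spring     Econ     78         232                    310
8   Spring  Physics     73         248                    321
9     Fall       EE     79         190                    269
10  Spring     Econ     93         239                    332
11  Spring      Bio     96         105                    201
12  Spring     Math     69          78                    147
13    Fall  Physics     80         215                    295
group by term, mean of score_plus_grade_rank:
term
Fall      251.800000
Spring    242.666667
Summer    269.666667
Name: score_plus_grade_rank, dtype: float64
reset_index():
     term  score_plus_grade_rank
0    Fall             251.800000
1  Spring             242.666667
2  Summer             269.666667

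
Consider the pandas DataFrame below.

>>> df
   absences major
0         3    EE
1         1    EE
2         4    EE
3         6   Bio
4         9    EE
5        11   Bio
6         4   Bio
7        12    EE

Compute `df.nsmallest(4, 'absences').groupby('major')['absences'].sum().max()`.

take 4 rows with smallest absences:
   absences major
1         1    EE
0         3    EE
2         4    EE
6         4   Bio
group by major, sum of absences:
major
Bio    4
EE     8
Name: absences, dtype: int64

8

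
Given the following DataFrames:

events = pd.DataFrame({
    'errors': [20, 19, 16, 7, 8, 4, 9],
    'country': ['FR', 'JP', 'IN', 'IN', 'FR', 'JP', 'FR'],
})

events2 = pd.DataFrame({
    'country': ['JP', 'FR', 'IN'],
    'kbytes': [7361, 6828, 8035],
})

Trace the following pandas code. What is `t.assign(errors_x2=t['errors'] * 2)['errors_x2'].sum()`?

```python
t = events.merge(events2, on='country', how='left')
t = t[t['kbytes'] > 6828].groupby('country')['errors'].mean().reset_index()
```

merge on 'country' (how='left') → 7 rows:
   errors country  kbytes
0      20      FR    6828
1      19      JP    7361
2      16      IN    8035
3       7      IN    8035
4       8      FR    6828
5       4      JP    7361
6       9      FR    6828
filter rows where kbytes > 6828:
   errors country  kbytes
1      19      JP    7361
2      16      IN    8035
3       7      IN    8035
5       4      JP    7361
group by country, mean of errors:
country
IN    11.5
JP    11.5
Name: errors, dtype: float64
reset_index():
  country  errors
0      IN    11.5
1      JP    11.5
add column errors_x2 = t['errors'] * 2:
  country  errors  errors_x2
0      IN    11.5       23.0
1      JP    11.5       23.0

46.0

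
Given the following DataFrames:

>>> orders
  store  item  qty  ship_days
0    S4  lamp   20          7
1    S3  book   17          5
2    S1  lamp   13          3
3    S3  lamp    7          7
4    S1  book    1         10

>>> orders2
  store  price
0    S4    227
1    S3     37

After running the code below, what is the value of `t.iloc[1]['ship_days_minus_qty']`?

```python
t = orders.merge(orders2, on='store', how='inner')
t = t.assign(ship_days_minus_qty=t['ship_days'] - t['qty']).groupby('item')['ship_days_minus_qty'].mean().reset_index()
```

-6.5

merge on 'store' (how='inner') → 3 rows:
  store  item  qty  ship_days  price
0    S4  lamp   20          7    227
1    S3  book   17          5     37
2    S3  lamp    7          7     37
add column ship_days_minus_qty = t['ship_days'] - t['qty']:
  store  item  qty  ship_days  price  ship_days_minus_qty
0    S4  lamp   20          7    227                  -13
1    S3  book   17          5     37                  -12
2    S3  lamp    7          7     37                    0
group by item, mean of ship_days_minus_qty:
item
book   -12.0
lamp    -6.5
Name: ship_days_minus_qty, dtype: float64
reset_index():
   item  ship_days_minus_qty
0  book                -12.0
1  lamp                 -6.5
Finally, value at position 1, column 'ship_days_minus_qty' = -6.5.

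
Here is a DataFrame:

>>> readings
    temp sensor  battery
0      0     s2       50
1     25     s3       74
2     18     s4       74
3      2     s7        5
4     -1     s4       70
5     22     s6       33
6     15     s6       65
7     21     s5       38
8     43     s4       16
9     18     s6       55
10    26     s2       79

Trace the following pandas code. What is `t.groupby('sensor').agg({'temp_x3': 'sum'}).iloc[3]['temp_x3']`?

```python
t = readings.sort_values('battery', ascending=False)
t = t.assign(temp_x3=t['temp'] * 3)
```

63

sort by battery descending:
    temp sensor  battery
10    26     s2       79
1     25     s3       74
2     18     s4       74
4     -1     s4       70
6     15     s6       65
9     18     s6       55
0      0     s2       50
7     21     s5       38
5     22     s6       33
8     43     s4       16
3      2     s7        5
add column temp_x3 = t['temp'] * 3:
    temp sensor  battery  temp_x3
10    26     s2       79       78
1     25     s3       74       75
2     18     s4       74       54
4     -1     s4       70       -3
6     15     s6       65       45
9     18     s6       55       54
0      0     s2       50        0
7     21     s5       38       63
5     22     s6       33       66
8     43     s4       16      129
3      2     s7        5        6
group by sensor, sum of temp_x3:
        temp_x3
sensor         
s2           78
s3           75
s4          180
s5           63
s6          165
s7            6
Finally, value at position 3, column 'temp_x3' = 63.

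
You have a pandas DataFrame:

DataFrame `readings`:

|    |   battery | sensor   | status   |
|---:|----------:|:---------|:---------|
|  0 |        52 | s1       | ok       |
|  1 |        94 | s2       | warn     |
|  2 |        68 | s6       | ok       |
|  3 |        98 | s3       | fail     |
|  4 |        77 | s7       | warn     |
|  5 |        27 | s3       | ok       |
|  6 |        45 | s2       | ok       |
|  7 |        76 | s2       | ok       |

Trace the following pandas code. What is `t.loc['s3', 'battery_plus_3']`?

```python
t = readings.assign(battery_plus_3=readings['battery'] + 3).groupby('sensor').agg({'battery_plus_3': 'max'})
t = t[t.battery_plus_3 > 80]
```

101

add column battery_plus_3 = readings['battery'] + 3:
   battery sensor status  battery_plus_3
0       52     s1     ok              55
1       94     s2   warn              97
2       68     s6     ok              71
3       98     s3   fail             101
4       77     s7   warn              80
5       27     s3     ok              30
6       45     s2     ok              48
7       76     s2     ok              79
group by sensor, max of battery_plus_3:
        battery_plus_3
sensor                
s1                  55
s2                  97
s3                 101
s6                  71
s7                  80
filter rows where battery_plus_3 > 80:
        battery_plus_3
sensor                
s2                  97
s3                 101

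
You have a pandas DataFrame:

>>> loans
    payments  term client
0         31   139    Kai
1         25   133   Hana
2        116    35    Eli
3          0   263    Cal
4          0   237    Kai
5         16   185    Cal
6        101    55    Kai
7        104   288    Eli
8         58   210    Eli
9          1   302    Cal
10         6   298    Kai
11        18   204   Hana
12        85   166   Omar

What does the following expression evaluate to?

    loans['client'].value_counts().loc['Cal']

value_counts of client:
client
Kai     4
Eli     3
Cal     3
Hana    2
Omar    1
Name: count, dtype: int64
Finally, value at index 'Cal' = 3.

3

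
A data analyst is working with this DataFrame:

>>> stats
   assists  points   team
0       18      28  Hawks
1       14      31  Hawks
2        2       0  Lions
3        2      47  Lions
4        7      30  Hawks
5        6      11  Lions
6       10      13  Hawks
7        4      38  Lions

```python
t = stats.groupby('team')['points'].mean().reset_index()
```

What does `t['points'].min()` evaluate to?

group by team, mean of points:
team
Hawks    25.5
Lions    24.0
Name: points, dtype: float64
reset_index():
    team  points
0  Hawks    25.5
1  Lions    24.0

24.0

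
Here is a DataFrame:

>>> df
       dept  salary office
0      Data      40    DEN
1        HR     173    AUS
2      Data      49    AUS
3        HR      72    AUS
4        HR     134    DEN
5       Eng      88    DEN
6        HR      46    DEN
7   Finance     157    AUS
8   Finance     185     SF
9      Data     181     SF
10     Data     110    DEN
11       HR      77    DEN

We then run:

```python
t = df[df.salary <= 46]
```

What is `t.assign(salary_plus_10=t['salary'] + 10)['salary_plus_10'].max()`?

56

filter rows where salary <= 46:
   dept  salary office
0  Data      40    DEN
6    HR      46    DEN
add column salary_plus_10 = t['salary'] + 10:
   dept  salary office  salary_plus_10
0  Data      40    DEN              50
6    HR      46    DEN              56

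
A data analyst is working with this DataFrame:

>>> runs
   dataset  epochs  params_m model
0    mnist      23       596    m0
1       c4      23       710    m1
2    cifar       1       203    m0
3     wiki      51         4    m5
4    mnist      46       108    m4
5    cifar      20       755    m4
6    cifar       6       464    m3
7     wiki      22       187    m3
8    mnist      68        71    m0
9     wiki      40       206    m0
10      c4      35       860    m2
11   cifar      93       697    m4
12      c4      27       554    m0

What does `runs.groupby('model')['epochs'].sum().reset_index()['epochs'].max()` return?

159

group by model, sum of epochs:
model
m0    159
m1     23
m2     35
m3     28
m4    159
m5     51
Name: epochs, dtype: int64
reset_index():
  model  epochs
0    m0     159
1    m1      23
2    m2      35
3    m3      28
4    m4     159
5    m5      51
Then the max of column 'epochs': 159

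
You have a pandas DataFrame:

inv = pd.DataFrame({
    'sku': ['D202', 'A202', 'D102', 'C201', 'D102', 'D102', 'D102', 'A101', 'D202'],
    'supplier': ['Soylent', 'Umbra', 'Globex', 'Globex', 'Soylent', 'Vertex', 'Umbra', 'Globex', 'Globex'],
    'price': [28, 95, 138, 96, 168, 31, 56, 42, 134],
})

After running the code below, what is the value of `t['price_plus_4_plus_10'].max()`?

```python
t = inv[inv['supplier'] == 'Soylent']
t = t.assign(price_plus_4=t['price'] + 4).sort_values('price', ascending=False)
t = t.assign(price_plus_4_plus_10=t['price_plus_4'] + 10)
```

182

filter rows where supplier == 'Soylent':
    sku supplier  price
0  D202  Soylent     28
4  D102  Soylent    168
add column price_plus_4 = t['price'] + 4:
    sku supplier  price  price_plus_4
0  D202  Soylent     28            32
4  D102  Soylent    168           172
sort by price descending:
    sku supplier  price  price_plus_4
4  D102  Soylent    168           172
0  D202  Soylent     28            32
add column price_plus_4_plus_10 = t['price_plus_4'] + 10:
    sku supplier  price  price_plus_4  price_plus_4_plus_10
4  D102  Soylent    168           172                   182
0  D202  Soylent     28            32                    42
The max of column 'price_plus_4_plus_10' is 182.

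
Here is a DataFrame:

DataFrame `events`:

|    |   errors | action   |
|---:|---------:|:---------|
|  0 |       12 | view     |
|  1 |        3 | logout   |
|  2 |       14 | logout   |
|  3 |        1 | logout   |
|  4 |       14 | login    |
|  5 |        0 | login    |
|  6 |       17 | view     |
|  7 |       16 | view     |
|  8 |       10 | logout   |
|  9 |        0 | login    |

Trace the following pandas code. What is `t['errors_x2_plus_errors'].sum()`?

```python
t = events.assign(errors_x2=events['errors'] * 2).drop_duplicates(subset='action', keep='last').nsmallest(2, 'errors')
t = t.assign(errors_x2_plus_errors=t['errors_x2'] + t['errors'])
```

add column errors_x2 = events['errors'] * 2:
   errors  action  errors_x2
0      12    view         24
1       3  logout          6
2      14  logout         28
3       1  logout          2
4      14   login         28
5       0   login          0
6      17    view         34
7      16    view         32
8      10  logout         20
9       0   login          0
drop duplicate action (keep=last):
   errors  action  errors_x2
7      16    view         32
8      10  logout         20
9       0   login          0
take 2 rows with smallest errors:
   errors  action  errors_x2
9       0   login          0
8      10  logout         20
add column errors_x2_plus_errors = t['errors_x2'] + t['errors']:
   errors  action  errors_x2  errors_x2_plus_errors
9       0   login          0                      0
8      10  logout         20                     30

30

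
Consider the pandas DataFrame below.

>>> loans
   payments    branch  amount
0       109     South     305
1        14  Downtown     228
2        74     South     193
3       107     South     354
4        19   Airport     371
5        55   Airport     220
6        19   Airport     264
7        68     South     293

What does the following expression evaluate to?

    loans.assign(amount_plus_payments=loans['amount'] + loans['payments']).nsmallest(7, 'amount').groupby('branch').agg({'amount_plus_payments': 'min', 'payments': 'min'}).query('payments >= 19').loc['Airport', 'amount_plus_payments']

275

add column amount_plus_payments = loans['amount'] + loans['payments']:
   payments    branch  amount  amount_plus_payments
0       109     South     305                   414
1        14  Downtown     228                   242
2        74     South     193                   267
3       107     South     354                   461
4        19   Airport     371                   390
5        55   Airport     220                   275
6        19   Airport     264                   283
7        68     South     293                   361
take 7 rows with smallest amount:
   payments    branch  amount  amount_plus_payments
2        74     South     193                   267
5        55   Airport     220                   275
1        14  Downtown     228                   242
6        19   Airport     264                   283
7        68     South     293                   361
0       109     South     305                   414
3       107     South     354                   461
group by branch: min(amount_plus_payments), min(payments):
          amount_plus_payments  payments
branch                                  
Airport                    275        19
Downtown                   242        14
South                      267        68
filter rows where payments >= 19:
         amount_plus_payments  payments
branch                                 
Airport                   275        19
South                     267        68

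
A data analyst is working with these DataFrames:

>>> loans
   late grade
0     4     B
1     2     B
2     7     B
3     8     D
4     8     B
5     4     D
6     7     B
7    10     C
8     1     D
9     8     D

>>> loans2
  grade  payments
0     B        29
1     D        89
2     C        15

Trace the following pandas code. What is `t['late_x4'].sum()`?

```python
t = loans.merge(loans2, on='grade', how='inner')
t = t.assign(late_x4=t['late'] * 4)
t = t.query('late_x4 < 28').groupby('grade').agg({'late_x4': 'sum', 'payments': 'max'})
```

44

merge on 'grade' (how='inner') → 10 rows:
   late grade  payments
0     4     B        29
1     2     B        29
2     7     B        29
3     8     D        89
4     8     B        29
5     4     D        89
6     7     B        29
7    10     C        15
8     1     D        89
9     8     D        89
add column late_x4 = t['late'] * 4:
   late grade  payments  late_x4
0     4     B        29       16
1     2     B        29        8
2     7     B        29       28
3     8     D        89       32
4     8     B        29       32
5     4     D        89       16
6     7     B        29       28
7    10     C        15       40
8     1     D        89        4
9     8     D        89       32
filter rows where late_x4 < 28:
   late grade  payments  late_x4
0     4     B        29       16
1     2     B        29        8
5     4     D        89       16
8     1     D        89        4
group by grade: sum(late_x4), max(payments):
       late_x4  payments
grade                   
B           24        29
D           20        89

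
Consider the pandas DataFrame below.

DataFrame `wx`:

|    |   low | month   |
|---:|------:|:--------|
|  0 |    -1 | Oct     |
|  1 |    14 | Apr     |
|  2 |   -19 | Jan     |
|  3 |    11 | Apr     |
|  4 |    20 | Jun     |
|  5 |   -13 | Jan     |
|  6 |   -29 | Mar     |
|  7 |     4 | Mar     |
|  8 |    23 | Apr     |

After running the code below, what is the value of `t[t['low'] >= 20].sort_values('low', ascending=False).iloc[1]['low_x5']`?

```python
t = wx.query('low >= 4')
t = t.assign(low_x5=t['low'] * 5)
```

filter rows where low >= 4:
   low month
1   14   Apr
3   11   Apr
4   20   Jun
7    4   Mar
8   23   Apr
add column low_x5 = t['low'] * 5:
   low month  low_x5
1   14   Apr      70
3   11   Apr      55
4   20   Jun     100
7    4   Mar      20
8   23   Apr     115
filter rows where low >= 20:
   low month  low_x5
4   20   Jun     100
8   23   Apr     115
sort by low descending:
   low month  low_x5
8   23   Apr     115
4   20   Jun     100

100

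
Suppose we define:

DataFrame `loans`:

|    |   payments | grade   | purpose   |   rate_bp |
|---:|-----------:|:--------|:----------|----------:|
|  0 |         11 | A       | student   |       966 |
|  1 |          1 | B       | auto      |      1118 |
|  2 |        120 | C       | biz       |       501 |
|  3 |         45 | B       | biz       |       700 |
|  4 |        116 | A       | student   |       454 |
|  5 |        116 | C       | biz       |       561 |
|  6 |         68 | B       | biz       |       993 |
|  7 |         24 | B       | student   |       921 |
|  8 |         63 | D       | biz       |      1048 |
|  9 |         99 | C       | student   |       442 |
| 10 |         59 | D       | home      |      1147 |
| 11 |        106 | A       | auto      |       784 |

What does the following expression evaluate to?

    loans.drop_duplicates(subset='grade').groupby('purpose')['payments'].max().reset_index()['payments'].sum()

drop duplicate grade (keep=first):
   payments grade  purpose  rate_bp
0        11     A  student      966
1         1     B     auto     1118
2       120     C      biz      501
8        63     D      biz     1048
group by purpose, max of payments:
purpose
auto         1
biz        120
student     11
Name: payments, dtype: int64
reset_index():
   purpose  payments
0     auto         1
1      biz       120
2  student        11
The sum of column 'payments' is 132.

132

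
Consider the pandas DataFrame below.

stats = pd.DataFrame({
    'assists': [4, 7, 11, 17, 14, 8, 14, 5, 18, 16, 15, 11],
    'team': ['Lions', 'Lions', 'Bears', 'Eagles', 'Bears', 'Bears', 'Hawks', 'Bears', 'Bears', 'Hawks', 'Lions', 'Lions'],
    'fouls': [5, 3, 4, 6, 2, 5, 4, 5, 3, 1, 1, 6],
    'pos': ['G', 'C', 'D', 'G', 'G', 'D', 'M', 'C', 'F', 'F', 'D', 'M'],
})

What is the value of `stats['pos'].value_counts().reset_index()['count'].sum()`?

value_counts of pos:
pos
G    3
D    3
C    2
M    2
F    2
Name: count, dtype: int64
reset_index():
  pos  count
0   G      3
1   D      3
2   C      2
3   M      2
4   F      2
Finally, sum of column 'count' = 12.

12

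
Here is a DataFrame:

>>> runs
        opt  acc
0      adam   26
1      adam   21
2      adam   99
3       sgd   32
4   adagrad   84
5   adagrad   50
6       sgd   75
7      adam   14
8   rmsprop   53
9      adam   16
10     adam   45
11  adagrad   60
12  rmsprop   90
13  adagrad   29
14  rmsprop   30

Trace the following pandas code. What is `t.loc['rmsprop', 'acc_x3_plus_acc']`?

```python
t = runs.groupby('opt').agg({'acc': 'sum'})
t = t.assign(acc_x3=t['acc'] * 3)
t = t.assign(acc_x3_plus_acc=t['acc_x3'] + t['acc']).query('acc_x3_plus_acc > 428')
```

692

group by opt, sum of acc:
         acc
opt         
adagrad  223
adam     221
rmsprop  173
sgd      107
add column acc_x3 = t['acc'] * 3:
         acc  acc_x3
opt                 
adagrad  223     669
adam     221     663
rmsprop  173     519
sgd      107     321
add column acc_x3_plus_acc = t['acc_x3'] + t['acc']:
         acc  acc_x3  acc_x3_plus_acc
opt                                  
adagrad  223     669              892
adam     221     663              884
rmsprop  173     519              692
sgd      107     321              428
filter rows where acc_x3_plus_acc > 428:
         acc  acc_x3  acc_x3_plus_acc
opt                                  
adagrad  223     669              892
adam     221     663              884
rmsprop  173     519              692
Then the value at row 'rmsprop', column 'acc_x3_plus_acc': 692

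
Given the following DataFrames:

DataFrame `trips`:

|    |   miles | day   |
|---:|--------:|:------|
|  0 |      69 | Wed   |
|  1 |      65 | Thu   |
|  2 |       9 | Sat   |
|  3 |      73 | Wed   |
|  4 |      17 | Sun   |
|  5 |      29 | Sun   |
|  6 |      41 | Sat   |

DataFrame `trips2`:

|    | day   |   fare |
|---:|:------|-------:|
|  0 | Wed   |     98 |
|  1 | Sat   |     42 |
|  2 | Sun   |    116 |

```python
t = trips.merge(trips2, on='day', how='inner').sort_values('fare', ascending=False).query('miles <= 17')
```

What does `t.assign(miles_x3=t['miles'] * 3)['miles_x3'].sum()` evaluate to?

merge on 'day' (how='inner') → 6 rows:
   miles  day  fare
0     69  Wed    98
1      9  Sat    42
2     73  Wed    98
3     17  Sun   116
4     29  Sun   116
5     41  Sat    42
sort by fare descending:
   miles  day  fare
3     17  Sun   116
4     29  Sun   116
0     69  Wed    98
2     73  Wed    98
1      9  Sat    42
5     41  Sat    42
filter rows where miles <= 17:
   miles  day  fare
3     17  Sun   116
1      9  Sat    42
add column miles_x3 = t['miles'] * 3:
   miles  day  fare  miles_x3
3     17  Sun   116        51
1      9  Sat    42        27
Finally, sum of column 'miles_x3' = 78.

78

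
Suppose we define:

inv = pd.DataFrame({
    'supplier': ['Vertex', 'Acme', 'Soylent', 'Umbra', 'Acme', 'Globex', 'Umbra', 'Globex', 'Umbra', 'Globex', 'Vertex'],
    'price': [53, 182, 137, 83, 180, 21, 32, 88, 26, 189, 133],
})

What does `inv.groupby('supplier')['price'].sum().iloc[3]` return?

group by supplier, sum of price:
supplier
Acme       362
Globex     298
Soylent    137
Umbra      141
Vertex     186
Name: price, dtype: int64

141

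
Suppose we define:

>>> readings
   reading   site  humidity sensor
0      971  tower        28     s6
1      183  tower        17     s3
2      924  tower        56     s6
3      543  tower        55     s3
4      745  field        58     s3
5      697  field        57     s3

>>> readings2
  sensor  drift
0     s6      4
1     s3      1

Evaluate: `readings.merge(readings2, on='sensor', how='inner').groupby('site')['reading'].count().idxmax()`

merge on 'sensor' (how='inner') → 6 rows:
   reading   site  humidity sensor  drift
0      971  tower        28     s6      4
1      183  tower        17     s3      1
2      924  tower        56     s6      4
3      543  tower        55     s3      1
4      745  field        58     s3      1
5      697  field        57     s3      1
group by site, count of reading:
site
field    2
tower    4
Name: reading, dtype: int64

tower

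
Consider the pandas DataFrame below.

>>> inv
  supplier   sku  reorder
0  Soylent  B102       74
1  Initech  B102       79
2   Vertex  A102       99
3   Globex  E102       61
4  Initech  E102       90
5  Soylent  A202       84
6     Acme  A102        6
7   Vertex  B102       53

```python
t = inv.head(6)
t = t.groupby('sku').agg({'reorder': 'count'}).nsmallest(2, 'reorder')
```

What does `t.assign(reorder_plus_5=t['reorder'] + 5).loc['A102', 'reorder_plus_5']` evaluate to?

take first 6 rows:
  supplier   sku  reorder
0  Soylent  B102       74
1  Initech  B102       79
2   Vertex  A102       99
3   Globex  E102       61
4  Initech  E102       90
5  Soylent  A202       84
group by sku, count of reorder:
      reorder
sku          
A102        1
A202        1
B102        2
E102        2
take 2 rows with smallest reorder:
      reorder
sku          
A102        1
A202        1
add column reorder_plus_5 = t['reorder'] + 5:
      reorder  reorder_plus_5
sku                          
A102        1               6
A202        1               6

6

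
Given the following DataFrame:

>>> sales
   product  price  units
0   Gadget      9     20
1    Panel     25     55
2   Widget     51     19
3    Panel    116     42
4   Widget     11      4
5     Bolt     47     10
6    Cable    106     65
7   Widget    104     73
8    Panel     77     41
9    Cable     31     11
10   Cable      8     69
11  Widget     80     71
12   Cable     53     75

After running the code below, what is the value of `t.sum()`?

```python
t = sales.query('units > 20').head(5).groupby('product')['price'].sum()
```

428

filter rows where units > 20:
   product  price  units
1    Panel     25     55
3    Panel    116     42
6    Cable    106     65
7   Widget    104     73
8    Panel     77     41
10   Cable      8     69
11  Widget     80     71
12   Cable     53     75
take first 5 rows:
  product  price  units
1   Panel     25     55
3   Panel    116     42
6   Cable    106     65
7  Widget    104     73
8   Panel     77     41
group by product, sum of price:
product
Cable     106
Panel     218
Widget    104
Name: price, dtype: int64
Hence 428.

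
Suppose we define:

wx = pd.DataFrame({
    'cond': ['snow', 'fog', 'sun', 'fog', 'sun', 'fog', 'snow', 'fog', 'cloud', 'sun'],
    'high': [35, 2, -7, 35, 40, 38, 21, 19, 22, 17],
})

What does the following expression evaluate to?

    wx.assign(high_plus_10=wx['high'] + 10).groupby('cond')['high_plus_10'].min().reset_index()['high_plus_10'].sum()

78

add column high_plus_10 = wx['high'] + 10:
    cond  high  high_plus_10
0   snow    35            45
1    fog     2            12
2    sun    -7             3
3    fog    35            45
4    sun    40            50
5    fog    38            48
6   snow    21            31
7    fog    19            29
8  cloud    22            32
9    sun    17            27
group by cond, min of high_plus_10:
cond
cloud    32
fog      12
snow     31
sun       3
Name: high_plus_10, dtype: int64
reset_index():
    cond  high_plus_10
0  cloud            32
1    fog            12
2   snow            31
3    sun             3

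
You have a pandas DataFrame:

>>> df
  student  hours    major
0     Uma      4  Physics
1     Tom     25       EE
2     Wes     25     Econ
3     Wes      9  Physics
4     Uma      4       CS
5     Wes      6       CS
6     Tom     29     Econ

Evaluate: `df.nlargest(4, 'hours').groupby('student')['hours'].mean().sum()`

take 4 rows with largest hours:
  student  hours    major
6     Tom     29     Econ
1     Tom     25       EE
2     Wes     25     Econ
3     Wes      9  Physics
group by student, mean of hours:
student
Tom    27.0
Wes    17.0
Name: hours, dtype: float64

44.0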